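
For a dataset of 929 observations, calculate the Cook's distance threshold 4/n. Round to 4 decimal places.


The threshold is 4/n.
4/929 = 0.0043.

0.0043


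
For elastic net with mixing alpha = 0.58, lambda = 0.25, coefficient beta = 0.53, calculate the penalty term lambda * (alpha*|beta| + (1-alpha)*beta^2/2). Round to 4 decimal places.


alpha * |beta| = 0.58 * 0.53 = 0.3074.
(1-alpha) * beta^2/2 = 0.42 * 0.2809/2 = 0.0590.
Total = 0.25 * (0.3074 + 0.0590) = 0.0916.

0.0916


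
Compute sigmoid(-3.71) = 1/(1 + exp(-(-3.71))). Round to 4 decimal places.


exp(3.7100) = 40.8538.
1 + exp(-z) = 41.8538.
sigmoid = 1/41.8538 = 0.0239.

0.0239


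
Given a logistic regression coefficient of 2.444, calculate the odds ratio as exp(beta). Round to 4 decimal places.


exp(2.444) = 11.5190.
So the odds ratio is 11.5190.

11.5190


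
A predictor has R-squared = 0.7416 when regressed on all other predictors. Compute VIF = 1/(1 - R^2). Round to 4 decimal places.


Using VIF = 1/(1 - R^2_j):
1 - 0.7416 = 0.2584.
VIF = 3.8700.

3.8700


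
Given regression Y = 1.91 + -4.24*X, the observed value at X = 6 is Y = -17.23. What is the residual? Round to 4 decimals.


Compute yhat = 1.91 + (-4.24)(6) = -23.5300.
Residual = actual - predicted = -17.23 - -23.5300 = 6.3000.

6.3000


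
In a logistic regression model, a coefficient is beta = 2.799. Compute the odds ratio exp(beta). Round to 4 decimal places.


The odds ratio is computed as:
OR = e^(2.799) = 16.4282.

16.4282


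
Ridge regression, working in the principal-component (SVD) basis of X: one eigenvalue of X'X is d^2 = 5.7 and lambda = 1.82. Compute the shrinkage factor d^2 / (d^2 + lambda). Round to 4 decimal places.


d^2 + lambda = 5.7 + 1.82 = 7.5200.
Shrinkage factor = 5.7/7.5200 = 0.7580.

0.7580


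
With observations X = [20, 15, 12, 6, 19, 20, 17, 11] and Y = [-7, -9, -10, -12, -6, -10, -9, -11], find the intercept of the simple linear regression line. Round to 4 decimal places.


The slope is b1 = 0.3125.
Sample means are xbar = 15.0000 and ybar = -9.2500.
Intercept: b0 = -9.2500 - (0.3125)(15.0000) = -13.9375.

-13.9375


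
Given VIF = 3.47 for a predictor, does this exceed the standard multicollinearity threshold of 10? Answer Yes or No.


The threshold is 10.
VIF = 3.47 is < 10.
Multicollinearity indication: No.

No


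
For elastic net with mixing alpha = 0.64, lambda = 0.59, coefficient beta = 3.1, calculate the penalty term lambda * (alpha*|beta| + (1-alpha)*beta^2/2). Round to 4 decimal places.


alpha * |beta| = 0.64 * 3.1 = 1.9840.
(1-alpha) * beta^2/2 = 0.36 * 9.6100/2 = 1.7298.
Total = 0.59 * (1.9840 + 1.7298) = 2.1911.

2.1911


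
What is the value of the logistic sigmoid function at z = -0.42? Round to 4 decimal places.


Compute exp(0.4200) = 1.5220.
Sigmoid = 1 / (1 + 1.5220) = 1 / 2.5220 = 0.3965.

0.3965


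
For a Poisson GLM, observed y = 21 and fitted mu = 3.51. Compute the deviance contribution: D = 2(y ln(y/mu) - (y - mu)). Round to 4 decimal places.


y/mu = 21/3.51 = 5.982906 (approx.), and ln(21/3.51) = 1.788906.
y * ln(y/mu) = 21 * 1.788906 = 37.567026.
y - mu = 17.49.
D = 2 * (37.567026 - 17.49) = 40.154052, which rounds to 40.1541.

40.1541


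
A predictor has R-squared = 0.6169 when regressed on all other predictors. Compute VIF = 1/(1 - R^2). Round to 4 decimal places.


Using VIF = 1/(1 - R^2_j):
1 - 0.6169 = 0.3831.
VIF = 2.6103.

2.6103


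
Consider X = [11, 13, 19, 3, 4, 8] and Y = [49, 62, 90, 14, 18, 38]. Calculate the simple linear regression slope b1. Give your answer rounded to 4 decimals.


The sample means are xbar = 9.6667 and ybar = 45.1667.
Compute S_xx = 179.3333 and S_xy = 853.3333.
Slope b1 = S_xy / S_xx = 853.3333 / 179.3333 = 4.7584.

4.7584


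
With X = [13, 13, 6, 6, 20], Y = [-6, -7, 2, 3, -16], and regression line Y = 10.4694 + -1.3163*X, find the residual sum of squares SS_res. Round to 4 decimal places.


Predicted values from Y = 10.4694 + -1.3163*X.
Residuals: [0.6425, -0.3575, -0.5716, 0.4284, -0.1434].
SSres = 1.0714.

1.0714


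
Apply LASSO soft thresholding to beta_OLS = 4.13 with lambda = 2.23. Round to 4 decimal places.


Check: |4.13| = 4.13 vs lambda = 2.23.
Since |beta| > lambda, coefficient = sign(beta)*(|beta| - lambda) = 1.9000.
Soft-thresholded coefficient = 1.9000.

1.9000


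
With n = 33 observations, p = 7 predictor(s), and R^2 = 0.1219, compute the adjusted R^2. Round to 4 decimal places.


Plug in: Adj R^2 = 1 - (1 - 0.1219) * 32/25.
= 1 - 0.8781 * 32/25
= 1 - 28.0992 / 25
= 1 - 1.1240 = -0.1240.

-0.1240


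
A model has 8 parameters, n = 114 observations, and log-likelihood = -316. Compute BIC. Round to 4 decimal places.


Compute k*ln(n) = 8*ln(114) = 8*4.736198 = 37.889584.
Then -2*loglik = 632.
BIC = 37.889584 + 632 = 669.889584, which rounds to 669.8896.

669.8896


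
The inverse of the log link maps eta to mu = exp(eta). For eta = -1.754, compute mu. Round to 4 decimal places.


mu = exp(eta) = exp(-1.754).
= 0.1731.

0.1731


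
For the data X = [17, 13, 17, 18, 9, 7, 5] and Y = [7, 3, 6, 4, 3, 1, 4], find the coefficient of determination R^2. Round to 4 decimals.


Fit the OLS line: b0 = 0.9545, b1 = 0.2479.
SSres = 13.5885.
SStot = 24.0000.
R^2 = 1 - 13.5885/24.0000 = 0.4338.

0.4338


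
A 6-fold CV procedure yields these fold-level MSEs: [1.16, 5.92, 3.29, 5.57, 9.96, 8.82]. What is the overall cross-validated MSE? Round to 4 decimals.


Total MSE across folds = 34.7200.
CV-MSE = 34.7200/6 = 5.7867.

5.7867


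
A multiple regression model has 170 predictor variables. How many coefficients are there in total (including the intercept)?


Each predictor gets one coefficient, plus one intercept.
Total parameters = 170 + 1 = 171.

171


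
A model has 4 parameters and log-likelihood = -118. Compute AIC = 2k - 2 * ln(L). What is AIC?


AIC = 2k - 2*loglik = 2(4) - 2(-118).
= 8 + 236 = 244.

244


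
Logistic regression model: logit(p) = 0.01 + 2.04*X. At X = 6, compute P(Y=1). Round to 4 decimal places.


Linear predictor: z = 0.01 + 2.04 * 6 = 12.2500.
P = 1/(1 + exp(-12.2500)) = 1/(1 + 0.0000) = 1.0000.

1.0000


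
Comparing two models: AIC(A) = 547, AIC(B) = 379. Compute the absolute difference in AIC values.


Absolute difference = |547 - 379| = 168.
The model with lower AIC (B) is preferred.

168


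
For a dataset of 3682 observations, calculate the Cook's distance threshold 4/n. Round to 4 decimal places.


Cook's distance cutoff = 4/n = 4/3682.
= 0.0011.

0.0011


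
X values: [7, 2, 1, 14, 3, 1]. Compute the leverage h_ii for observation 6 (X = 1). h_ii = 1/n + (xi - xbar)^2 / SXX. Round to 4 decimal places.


n = 6, xbar = 4.6667.
SXX = sum((xi - xbar)^2) = 129.3333.
h = 1/6 + (1 - 4.6667)^2 / 129.3333 = 0.2706.

0.2706


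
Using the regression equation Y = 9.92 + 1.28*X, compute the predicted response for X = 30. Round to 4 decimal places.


Plug X = 30 into Y = 9.92 + 1.28*X:
Y = 9.92 + 38.4000 = 48.3200.

48.3200


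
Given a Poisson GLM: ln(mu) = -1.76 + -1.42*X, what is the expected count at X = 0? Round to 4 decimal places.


eta = -1.76 + -1.42 * 0 = -1.7600.
mu = exp(-1.7600) = 0.1720.

0.1720


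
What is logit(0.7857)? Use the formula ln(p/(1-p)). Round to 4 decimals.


The odds are p/(1-p) = 0.7857 / 0.2143 = 3.6664.
logit(p) = ln(3.6664) = 1.2992.

1.2992


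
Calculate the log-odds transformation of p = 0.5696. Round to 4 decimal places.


1 - p = 0.4304.
p/(1-p) = 1.3234.
logit = ln(1.3234) = 0.2802.

0.2802


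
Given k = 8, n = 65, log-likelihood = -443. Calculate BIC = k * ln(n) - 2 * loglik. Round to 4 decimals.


ln(65) = 4.174387.
k * ln(n) = 8 * 4.174387 = 33.395096.
-2L = 886.
BIC = 33.395096 + 886 = 919.395096, which rounds to 919.3951.

919.3951


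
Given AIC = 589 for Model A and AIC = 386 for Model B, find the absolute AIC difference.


|AIC_A - AIC_B| = |589 - 386| = 203.
Model B is preferred (lower AIC).

203


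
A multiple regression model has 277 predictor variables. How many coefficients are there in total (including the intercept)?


Total coefficients = number of predictors + 1 (for the intercept).
= 277 + 1 = 278.

278


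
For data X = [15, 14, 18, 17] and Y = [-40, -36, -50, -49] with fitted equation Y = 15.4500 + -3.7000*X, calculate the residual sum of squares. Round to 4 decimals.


Predicted values from Y = 15.4500 + -3.7000*X.
Residuals: [0.0500, 0.3500, 1.1500, -1.5500].
SSres = 3.8500.

3.8500


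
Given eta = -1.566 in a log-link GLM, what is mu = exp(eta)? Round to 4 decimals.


Apply the inverse link:
mu = e^-1.566 = 0.2089.

0.2089


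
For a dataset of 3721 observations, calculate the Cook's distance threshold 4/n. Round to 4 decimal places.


Using the rule of thumb:
Threshold = 4 / 3721 = 0.0011.

0.0011


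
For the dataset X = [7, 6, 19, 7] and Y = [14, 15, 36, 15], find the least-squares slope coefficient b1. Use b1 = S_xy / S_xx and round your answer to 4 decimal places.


The sample means are xbar = 9.7500 and ybar = 20.0000.
Compute S_xx = 114.7500 and S_xy = 197.0000.
Slope b1 = S_xy / S_xx = 197.0000 / 114.7500 = 1.7168.

1.7168


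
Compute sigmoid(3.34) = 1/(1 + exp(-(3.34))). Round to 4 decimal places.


exp(-3.3400) = 0.0354.
1 + exp(-z) = 1.0354.
sigmoid = 1/1.0354 = 0.9658.

0.9658


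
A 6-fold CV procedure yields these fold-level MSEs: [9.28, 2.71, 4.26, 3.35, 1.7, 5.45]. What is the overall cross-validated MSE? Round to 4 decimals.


Add all fold MSEs: 26.7500.
Divide by k = 6: 26.7500/6 = 4.4583.

4.4583


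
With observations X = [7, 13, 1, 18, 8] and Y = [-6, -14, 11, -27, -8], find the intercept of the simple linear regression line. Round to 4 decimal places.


First find the slope: b1 = -2.1150.
Means: xbar = 9.4000, ybar = -8.8000.
b0 = ybar - b1 * xbar = -8.8000 - -2.1150 * 9.4000 = 11.0811.

11.0811


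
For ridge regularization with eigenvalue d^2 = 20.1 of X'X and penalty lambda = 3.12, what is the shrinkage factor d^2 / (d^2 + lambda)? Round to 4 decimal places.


Denominator = d^2 + lambda = 20.1 + 3.12 = 23.2200.
Shrinkage = 20.1 / 23.2200 = 0.8656.

0.8656


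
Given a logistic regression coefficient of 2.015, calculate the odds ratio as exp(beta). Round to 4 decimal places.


The odds ratio is computed as:
OR = e^(2.015) = 7.5007.

7.5007


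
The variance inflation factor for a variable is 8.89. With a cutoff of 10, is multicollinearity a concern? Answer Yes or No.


Compare VIF = 8.89 to the threshold of 10.
8.89 < 10, so the answer is No.

No


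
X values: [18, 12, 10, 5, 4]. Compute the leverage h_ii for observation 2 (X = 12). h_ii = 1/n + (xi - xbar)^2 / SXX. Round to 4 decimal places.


Mean of X: xbar = 9.8000.
SXX = 128.8000.
For X = 12: h = 1/5 + (12 - 9.8000)^2/128.8000 = 0.2376.

0.2376


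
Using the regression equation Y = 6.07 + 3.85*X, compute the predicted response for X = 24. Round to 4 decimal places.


Predicted value:
Y = 6.07 + (3.85)(24) = 6.07 + 92.4000 = 98.4700.

98.4700


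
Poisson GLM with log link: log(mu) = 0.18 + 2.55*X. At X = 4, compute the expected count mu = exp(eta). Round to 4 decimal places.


Compute eta = 0.18 + 2.55 * 4 = 10.3800.
Apply inverse link: mu = e^10.3800 = 32208.9615.

32208.9615


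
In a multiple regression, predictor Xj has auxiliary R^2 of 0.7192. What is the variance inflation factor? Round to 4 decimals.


Using VIF = 1/(1 - R^2_j):
1 - 0.7192 = 0.2808.
VIF = 3.5613.

3.5613


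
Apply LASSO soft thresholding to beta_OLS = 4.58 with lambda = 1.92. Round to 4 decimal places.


|beta_OLS| = 4.58.
lambda = 1.92.
Since |beta| > lambda, coefficient = sign(beta)*(|beta| - lambda) = 2.6600.
Result = 2.6600.

2.6600


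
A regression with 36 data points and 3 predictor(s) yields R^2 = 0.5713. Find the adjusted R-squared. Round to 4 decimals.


Plug in: Adj R^2 = 1 - (1 - 0.5713) * 35/32.
= 1 - 0.4287 * 35/32
= 1 - 15.0045 / 32
= 1 - 0.4689 = 0.5311.

0.5311


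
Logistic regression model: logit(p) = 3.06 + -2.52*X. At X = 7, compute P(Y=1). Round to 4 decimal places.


Linear predictor: z = 3.06 + -2.52 * 7 = -14.5800.
P = 1/(1 + exp(14.5800)) = 1/(1 + 2147897.4685) = 0.0000.

0.0000


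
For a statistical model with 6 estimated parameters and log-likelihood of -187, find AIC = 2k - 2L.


Compute:
2k = 2*6 = 12.
-2*loglik = -2*(-187) = 374.
AIC = 12 + 374 = 386.

386


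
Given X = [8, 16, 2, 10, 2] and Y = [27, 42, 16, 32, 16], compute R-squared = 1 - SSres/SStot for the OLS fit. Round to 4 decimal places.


After computing the OLS fit (b0=12.3391, b1=1.8764):
SSres = 1.0747, SStot = 491.2000.
R^2 = 1 - 1.0747/491.2000 = 0.9978.

0.9978


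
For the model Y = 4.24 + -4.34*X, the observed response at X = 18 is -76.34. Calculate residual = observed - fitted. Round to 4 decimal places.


Predicted = 4.24 + -4.34 * 18 = -73.8800.
Residual = -76.34 - -73.8800 = -2.4600.

-2.4600


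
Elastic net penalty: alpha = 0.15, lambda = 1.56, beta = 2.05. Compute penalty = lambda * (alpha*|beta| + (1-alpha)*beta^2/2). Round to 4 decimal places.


alpha * |beta| = 0.15 * 2.05 = 0.3075.
(1-alpha) * beta^2/2 = 0.85 * 4.2025/2 = 1.7861.
Total = 1.56 * (0.3075 + 1.7861) = 3.2660.

3.2660


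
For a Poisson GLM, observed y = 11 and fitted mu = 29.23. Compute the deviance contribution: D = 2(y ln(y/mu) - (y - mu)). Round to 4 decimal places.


First: ln(11/29.23) = -0.977300.
Then: 11 * -0.977300 = -10.750300.
y - mu = 11 - 29.23 = -18.23.
D = 2(-10.750300 - -18.23) = 14.959400, which rounds to 14.9594.

14.9594


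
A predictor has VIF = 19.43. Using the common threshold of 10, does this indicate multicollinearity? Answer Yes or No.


Check: VIF = 19.43 vs threshold = 10.
Since 19.43 >= 10, the answer is Yes.

Yes


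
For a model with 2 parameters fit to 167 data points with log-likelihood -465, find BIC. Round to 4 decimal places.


k * ln(n) = 2 * ln(167) = 2 * 5.117994 = 10.235988.
-2 * loglik = -2 * (-465) = 930.
BIC = 10.235988 + 930 = 940.235988, which rounds to 940.2360.

940.2360


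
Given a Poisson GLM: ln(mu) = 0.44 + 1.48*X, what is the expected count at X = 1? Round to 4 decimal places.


Linear predictor: eta = 0.44 + (1.48)(1) = 1.9200.
Expected count: mu = exp(1.9200) = 6.8210.

6.8210


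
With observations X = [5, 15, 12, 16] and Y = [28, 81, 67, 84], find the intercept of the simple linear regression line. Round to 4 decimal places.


The slope is b1 = 5.1757.
Sample means are xbar = 12.0000 and ybar = 65.0000.
Intercept: b0 = 65.0000 - (5.1757)(12.0000) = 2.8919.

2.8919


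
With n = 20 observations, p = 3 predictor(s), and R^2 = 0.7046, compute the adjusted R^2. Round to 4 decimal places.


Using the formula:
(1 - 0.7046) = 0.2954.
Multiply by 19/16: 0.2954 * 19 = 5.6126, then 5.6126 / 16 = 0.3508.
Adj R^2 = 1 - 0.3508 = 0.6492.

0.6492


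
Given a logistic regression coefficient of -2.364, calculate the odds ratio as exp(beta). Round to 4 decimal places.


Odds ratio = exp(beta) = exp(-2.364).
= 0.0940.

0.0940


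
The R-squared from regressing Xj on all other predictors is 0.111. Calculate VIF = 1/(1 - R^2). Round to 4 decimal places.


Denominator: 1 - 0.111 = 0.889.
VIF = 1 / 0.889 = 1.1249.

1.1249


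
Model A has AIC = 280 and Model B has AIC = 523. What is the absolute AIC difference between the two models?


|AIC_A - AIC_B| = |280 - 523| = 243.
Model A is preferred (lower AIC).

243


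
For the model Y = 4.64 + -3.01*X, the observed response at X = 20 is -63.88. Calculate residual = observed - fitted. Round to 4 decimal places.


Compute yhat = 4.64 + (-3.01)(20) = -55.5600.
Residual = actual - predicted = -63.88 - -55.5600 = -8.3200.

-8.3200


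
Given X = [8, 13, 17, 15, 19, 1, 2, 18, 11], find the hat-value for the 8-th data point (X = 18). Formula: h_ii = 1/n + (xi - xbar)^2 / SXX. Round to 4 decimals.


n = 9, xbar = 11.5556.
SXX = sum((xi - xbar)^2) = 356.2222.
h = 1/9 + (18 - 11.5556)^2 / 356.2222 = 0.2277.

0.2277


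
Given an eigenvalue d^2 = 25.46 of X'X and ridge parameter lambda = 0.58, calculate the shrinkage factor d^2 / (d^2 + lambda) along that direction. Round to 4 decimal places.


d^2 + lambda = 25.46 + 0.58 = 26.0400.
Shrinkage factor = 25.46/26.0400 = 0.9777.

0.9777


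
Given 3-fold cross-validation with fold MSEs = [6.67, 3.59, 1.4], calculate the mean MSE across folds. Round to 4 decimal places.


Total MSE across folds = 11.6600.
CV-MSE = 11.6600/3 = 3.8867.

3.8867


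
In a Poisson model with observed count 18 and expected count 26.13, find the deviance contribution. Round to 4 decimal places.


Compute y*ln(y/mu) = 18*ln(18/26.13) = 18*-0.372712 = -6.708816.
y - mu = -8.13.
D = 2*(-6.708816 - (-8.13)) = 2.842368, which rounds to 2.8424.

2.8424


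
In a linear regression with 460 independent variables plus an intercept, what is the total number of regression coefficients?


Total coefficients = number of predictors + 1 (for the intercept).
= 460 + 1 = 461.

461


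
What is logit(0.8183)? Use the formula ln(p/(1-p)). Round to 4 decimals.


The odds are p/(1-p) = 0.8183 / 0.1817 = 4.5036.
logit(p) = ln(4.5036) = 1.5049.

1.5049


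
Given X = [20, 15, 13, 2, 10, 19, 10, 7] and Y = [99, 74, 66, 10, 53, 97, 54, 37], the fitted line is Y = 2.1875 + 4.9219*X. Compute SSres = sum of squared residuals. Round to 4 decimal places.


For each point, residual = actual - predicted.
Residuals: [-1.6255, -2.0160, -0.1722, -2.0313, 1.5935, 1.2964, 2.5935, 0.3592].
Sum of squared residuals = 21.9375.

21.9375


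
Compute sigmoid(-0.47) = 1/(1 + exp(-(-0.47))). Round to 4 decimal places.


Compute exp(0.4700) = 1.6000.
Sigmoid = 1 / (1 + 1.6000) = 1 / 2.6000 = 0.3846.

0.3846


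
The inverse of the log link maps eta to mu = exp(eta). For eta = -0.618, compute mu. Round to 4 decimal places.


Apply the inverse link:
mu = e^-0.618 = 0.5390.

0.5390


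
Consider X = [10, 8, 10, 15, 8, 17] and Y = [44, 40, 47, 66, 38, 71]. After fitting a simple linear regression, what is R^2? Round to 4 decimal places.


The fitted line is Y = 9.2150 + 3.6869*X.
SSres = 10.3411, SStot = 980.0000.
R^2 = 1 - SSres/SStot = 0.9894.

0.9894


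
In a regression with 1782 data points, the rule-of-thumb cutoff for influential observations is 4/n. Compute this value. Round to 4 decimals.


Using the rule of thumb:
Threshold = 4 / 1782 = 0.0022.

0.0022


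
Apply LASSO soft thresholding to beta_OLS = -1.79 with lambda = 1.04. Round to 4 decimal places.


Absolute value: |-1.79| = 1.79.
Compare to lambda = 1.04.
Since |beta| > lambda, coefficient = sign(beta)*(|beta| - lambda) = -0.7500.

-0.7500


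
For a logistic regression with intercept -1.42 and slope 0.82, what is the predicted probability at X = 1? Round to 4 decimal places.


Compute z = -1.42 + (0.82)(1) = -0.6000.
exp(-z) = 1.8221.
P = 1/(1 + 1.8221) = 0.3543.

0.3543


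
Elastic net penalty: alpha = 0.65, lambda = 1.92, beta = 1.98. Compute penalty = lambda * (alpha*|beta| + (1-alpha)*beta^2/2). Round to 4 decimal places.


alpha * |beta| = 0.65 * 1.98 = 1.2870.
(1-alpha) * beta^2/2 = 0.35 * 3.9204/2 = 0.6861.
Total = 1.92 * (1.2870 + 0.6861) = 3.7883.

3.7883


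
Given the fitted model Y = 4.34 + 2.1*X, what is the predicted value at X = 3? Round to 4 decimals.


Predicted value:
Y = 4.34 + (2.1)(3) = 4.34 + 6.3000 = 10.6400.

10.6400


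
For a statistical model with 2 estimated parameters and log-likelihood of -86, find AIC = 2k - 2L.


AIC = 2*2 - 2*(-86).
= 4 + 172 = 176.

176


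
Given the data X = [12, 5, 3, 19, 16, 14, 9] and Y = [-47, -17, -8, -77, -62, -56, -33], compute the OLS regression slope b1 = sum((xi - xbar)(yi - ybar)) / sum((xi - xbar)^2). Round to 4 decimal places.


Calculate xbar = 11.1429, ybar = -42.8571.
S_xx = 202.8571, S_xy = -866.1429.
Using b1 = S_xy / S_xx = -866.1429 / 202.8571, we get b1 = -4.2697.

-4.2697


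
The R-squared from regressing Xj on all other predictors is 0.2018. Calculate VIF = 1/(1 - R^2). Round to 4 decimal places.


Using VIF = 1/(1 - R^2_j):
1 - 0.2018 = 0.7982.
VIF = 1.2528.

1.2528


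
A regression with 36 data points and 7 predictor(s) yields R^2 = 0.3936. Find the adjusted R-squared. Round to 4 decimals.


Adjusted R^2 = 1 - (1 - R^2) * (n-1)/(n-p-1).
(1 - R^2) = 0.6064.
(n-1)/(n-p-1) = 35/28.
(1 - R^2) * (n-1) = 0.6064 * 35 = 21.2240.
Divide by (n-p-1): 21.2240 / 28 = 0.7580.
Adj R^2 = 1 - 0.7580 = 0.2420.

0.2420


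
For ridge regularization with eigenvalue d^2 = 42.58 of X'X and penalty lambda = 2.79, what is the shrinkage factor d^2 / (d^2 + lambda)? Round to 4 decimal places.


Denominator = d^2 + lambda = 42.58 + 2.79 = 45.3700.
Shrinkage = 42.58 / 45.3700 = 0.9385.

0.9385


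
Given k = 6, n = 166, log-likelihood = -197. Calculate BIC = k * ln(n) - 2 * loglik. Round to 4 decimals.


k * ln(n) = 6 * ln(166) = 6 * 5.111988 = 30.671928.
-2 * loglik = -2 * (-197) = 394.
BIC = 30.671928 + 394 = 424.671928, which rounds to 424.6719.

424.6719


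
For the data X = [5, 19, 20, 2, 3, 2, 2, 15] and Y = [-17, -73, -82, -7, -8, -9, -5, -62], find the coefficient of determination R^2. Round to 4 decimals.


The fitted line is Y = 2.1828 + -4.1244*X.
SSres = 35.8436, SStot = 7758.8750.
R^2 = 1 - SSres/SStot = 0.9954.

0.9954


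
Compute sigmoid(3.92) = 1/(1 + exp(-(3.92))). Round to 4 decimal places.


Compute exp(-3.9200) = 0.0198.
Sigmoid = 1 / (1 + 0.0198) = 1 / 1.0198 = 0.9805.

0.9805


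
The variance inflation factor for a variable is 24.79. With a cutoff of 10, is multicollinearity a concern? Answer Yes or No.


Compare VIF = 24.79 to the threshold of 10.
24.79 >= 10, so the answer is Yes.

Yes


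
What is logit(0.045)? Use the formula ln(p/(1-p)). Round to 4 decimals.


1 - p = 0.955.
p/(1-p) = 0.0471.
logit = ln(0.0471) = -3.0550.

-3.0550


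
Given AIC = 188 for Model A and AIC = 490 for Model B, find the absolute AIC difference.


|AIC_A - AIC_B| = |188 - 490| = 302.
Model A is preferred (lower AIC).

302


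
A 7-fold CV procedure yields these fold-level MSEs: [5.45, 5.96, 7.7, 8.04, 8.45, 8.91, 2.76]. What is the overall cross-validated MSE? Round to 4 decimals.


Total MSE across folds = 47.2700.
CV-MSE = 47.2700/7 = 6.7529.

6.7529


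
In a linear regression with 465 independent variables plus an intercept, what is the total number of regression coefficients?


Total coefficients = number of predictors + 1 (for the intercept).
= 465 + 1 = 466.

466


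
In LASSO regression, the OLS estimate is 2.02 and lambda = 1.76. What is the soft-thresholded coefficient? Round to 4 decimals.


|beta_OLS| = 2.02.
lambda = 1.76.
Since |beta| > lambda, coefficient = sign(beta)*(|beta| - lambda) = 0.2600.
Result = 0.2600.

0.2600


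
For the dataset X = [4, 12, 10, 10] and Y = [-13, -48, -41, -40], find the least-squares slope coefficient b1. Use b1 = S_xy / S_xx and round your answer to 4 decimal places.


First compute the means: xbar = 9.0000, ybar = -35.5000.
Then S_xx = sum((xi - xbar)^2) = 36.0000.
S_xy = sum((xi - xbar)(yi - ybar)) = -160.0000.
b1 = S_xy / S_xx = -160.0000 / 36.0000 = -4.4444.

-4.4444


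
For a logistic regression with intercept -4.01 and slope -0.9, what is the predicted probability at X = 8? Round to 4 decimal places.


z = -4.01 + -0.9 * 8 = -11.2100.
Sigmoid: P = 1 / (1 + exp(11.2100)) = 0.0000.

0.0000


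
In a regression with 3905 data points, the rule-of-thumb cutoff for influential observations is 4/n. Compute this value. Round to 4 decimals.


The threshold is 4/n.
4/3905 = 0.0010.

0.0010


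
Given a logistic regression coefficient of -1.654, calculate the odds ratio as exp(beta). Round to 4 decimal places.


exp(-1.654) = 0.1913.
So the odds ratio is 0.1913.

0.1913


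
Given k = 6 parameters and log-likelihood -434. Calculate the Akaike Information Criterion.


AIC = 2*6 - 2*(-434).
= 12 + 868 = 880.

880


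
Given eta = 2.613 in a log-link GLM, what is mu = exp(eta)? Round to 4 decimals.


mu = exp(eta) = exp(2.613).
= 13.6399.

13.6399


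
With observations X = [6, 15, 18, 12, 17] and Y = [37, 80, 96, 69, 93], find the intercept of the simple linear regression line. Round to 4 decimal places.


The slope is b1 = 4.9249.
Sample means are xbar = 13.6000 and ybar = 75.0000.
Intercept: b0 = 75.0000 - (4.9249)(13.6000) = 8.0215.

8.0215


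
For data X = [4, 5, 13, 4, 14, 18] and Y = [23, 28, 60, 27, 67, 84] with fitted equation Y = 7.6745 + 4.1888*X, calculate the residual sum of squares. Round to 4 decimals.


Compute predicted values, then residuals = yi - yhat_i.
Residuals: [-1.4297, -0.6185, -2.1289, 2.5703, 0.6823, 0.9271].
SSres = sum(residual^2) = 14.8903.

14.8903


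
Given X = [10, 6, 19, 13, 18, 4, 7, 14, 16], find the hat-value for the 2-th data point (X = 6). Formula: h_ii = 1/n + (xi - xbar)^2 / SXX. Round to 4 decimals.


Compute xbar = 11.8889 with n = 9 observations.
SXX = 234.8889.
Leverage = 1/9 + (6 - 11.8889)^2/234.8889 = 0.2588.

0.2588


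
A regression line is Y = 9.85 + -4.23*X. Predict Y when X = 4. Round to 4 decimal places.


Substitute X = 4 into the equation:
Y = 9.85 + -4.23 * 4 = 9.85 + -16.9200 = -7.0700.

-7.0700


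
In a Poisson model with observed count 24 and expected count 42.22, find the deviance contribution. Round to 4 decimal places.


y/mu = 24/42.22 = 0.568451 (approx.), and ln(24/42.22) = -0.564840.
y * ln(y/mu) = 24 * -0.564840 = -13.556160.
y - mu = -18.22.
D = 2 * (-13.556160 - -18.22) = 9.327680, which rounds to 9.3277.

9.3277


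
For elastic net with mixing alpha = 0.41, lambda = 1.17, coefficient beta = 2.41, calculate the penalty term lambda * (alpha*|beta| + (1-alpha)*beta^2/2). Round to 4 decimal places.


alpha * |beta| = 0.41 * 2.41 = 0.9881.
(1-alpha) * beta^2/2 = 0.59 * 5.8081/2 = 1.7134.
Total = 1.17 * (0.9881 + 1.7134) = 3.1607.

3.1607


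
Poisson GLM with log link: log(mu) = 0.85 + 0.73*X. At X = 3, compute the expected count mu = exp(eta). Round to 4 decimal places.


Compute eta = 0.85 + 0.73 * 3 = 3.0400.
Apply inverse link: mu = e^3.0400 = 20.9052.

20.9052


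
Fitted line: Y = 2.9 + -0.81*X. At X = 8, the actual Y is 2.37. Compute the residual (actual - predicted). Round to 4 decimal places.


Compute yhat = 2.9 + (-0.81)(8) = -3.5800.
Residual = actual - predicted = 2.37 - -3.5800 = 5.9500.

5.9500


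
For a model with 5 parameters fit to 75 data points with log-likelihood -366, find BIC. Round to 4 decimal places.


k * ln(n) = 5 * ln(75) = 5 * 4.317488 = 21.587440.
-2 * loglik = -2 * (-366) = 732.
BIC = 21.587440 + 732 = 753.587440, which rounds to 753.5874.

753.5874


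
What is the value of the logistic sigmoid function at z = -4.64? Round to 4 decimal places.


Compute exp(4.6400) = 103.5443.
Sigmoid = 1 / (1 + 103.5443) = 1 / 104.5443 = 0.0096.

0.0096


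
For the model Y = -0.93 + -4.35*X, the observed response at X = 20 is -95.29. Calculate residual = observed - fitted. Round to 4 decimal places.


Fitted value at X = 20 is yhat = -0.93 + -4.35*20 = -87.9300.
Residual = -95.29 - -87.9300 = -7.3600.

-7.3600


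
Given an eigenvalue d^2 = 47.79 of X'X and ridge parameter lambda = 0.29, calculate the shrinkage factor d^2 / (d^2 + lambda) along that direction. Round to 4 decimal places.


Denominator = d^2 + lambda = 47.79 + 0.29 = 48.0800.
Shrinkage = 47.79 / 48.0800 = 0.9940.

0.9940


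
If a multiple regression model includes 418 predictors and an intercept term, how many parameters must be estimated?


Each predictor gets one coefficient, plus one intercept.
Total parameters = 418 + 1 = 419.

419


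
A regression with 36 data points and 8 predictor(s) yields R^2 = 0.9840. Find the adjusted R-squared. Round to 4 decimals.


Adjusted R^2 = 1 - (1 - R^2) * (n-1)/(n-p-1).
(1 - R^2) = 0.0160.
(n-1)/(n-p-1) = 35/27.
(1 - R^2) * (n-1) = 0.0160 * 35 = 0.5600.
Divide by (n-p-1): 0.5600 / 27 = 0.0207.
Adj R^2 = 1 - 0.0207 = 0.9793.

0.9793


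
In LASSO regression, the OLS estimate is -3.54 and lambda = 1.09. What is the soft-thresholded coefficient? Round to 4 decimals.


Absolute value: |-3.54| = 3.54.
Compare to lambda = 1.09.
Since |beta| > lambda, coefficient = sign(beta)*(|beta| - lambda) = -2.4500.

-2.4500


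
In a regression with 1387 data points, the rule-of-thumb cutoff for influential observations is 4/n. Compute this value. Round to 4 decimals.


Using the rule of thumb:
Threshold = 4 / 1387 = 0.0029.

0.0029


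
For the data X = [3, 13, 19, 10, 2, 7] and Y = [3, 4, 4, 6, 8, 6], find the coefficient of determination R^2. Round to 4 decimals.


The fitted line is Y = 6.2152 + -0.1165*X.
SSres = 14.0372, SStot = 16.8333.
R^2 = 1 - SSres/SStot = 0.1661.

0.1661


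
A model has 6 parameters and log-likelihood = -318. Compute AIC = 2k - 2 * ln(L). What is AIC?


AIC = 2*6 - 2*(-318).
= 12 + 636 = 648.

648


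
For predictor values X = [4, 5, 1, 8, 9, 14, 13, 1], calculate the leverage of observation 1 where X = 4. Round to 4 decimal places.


n = 8, xbar = 6.8750.
SXX = sum((xi - xbar)^2) = 174.8750.
h = 1/8 + (4 - 6.8750)^2 / 174.8750 = 0.1723.

0.1723


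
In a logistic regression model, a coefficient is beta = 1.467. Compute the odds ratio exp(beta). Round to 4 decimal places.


exp(1.467) = 4.3362.
So the odds ratio is 4.3362.

4.3362


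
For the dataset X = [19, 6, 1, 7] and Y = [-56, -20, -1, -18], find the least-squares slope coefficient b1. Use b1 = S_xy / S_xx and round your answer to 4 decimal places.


Calculate xbar = 8.2500, ybar = -23.7500.
S_xx = 174.7500, S_xy = -527.2500.
Using b1 = S_xy / S_xx = -527.2500 / 174.7500, we get b1 = -3.0172.

-3.0172


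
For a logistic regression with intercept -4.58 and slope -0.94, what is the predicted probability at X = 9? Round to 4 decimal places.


Compute z = -4.58 + (-0.94)(9) = -13.0400.
exp(-z) = 460468.6250.
P = 1/(1 + 460468.6250) = 0.0000.

0.0000


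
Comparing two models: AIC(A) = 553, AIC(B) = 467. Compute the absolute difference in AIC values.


Absolute difference = |553 - 467| = 86.
The model with lower AIC (B) is preferred.

86


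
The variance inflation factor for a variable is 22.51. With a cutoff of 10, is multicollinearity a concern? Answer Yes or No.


The threshold is 10.
VIF = 22.51 is >= 10.
Multicollinearity indication: Yes.

Yes


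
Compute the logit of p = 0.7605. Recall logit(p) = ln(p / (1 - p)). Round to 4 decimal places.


The odds are p/(1-p) = 0.7605 / 0.2395 = 3.1754.
logit(p) = ln(3.1754) = 1.1554.

1.1554


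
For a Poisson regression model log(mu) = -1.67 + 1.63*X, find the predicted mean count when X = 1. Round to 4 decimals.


eta = -1.67 + 1.63 * 1 = -0.0400.
mu = exp(-0.0400) = 0.9608.

0.9608


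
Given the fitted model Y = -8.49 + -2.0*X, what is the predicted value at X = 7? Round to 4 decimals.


Predicted value:
Y = -8.49 + (-2.0)(7) = -8.49 + -14.0000 = -22.4900.

-22.4900


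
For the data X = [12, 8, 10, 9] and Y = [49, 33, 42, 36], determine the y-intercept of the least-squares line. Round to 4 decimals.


First find the slope: b1 = 4.1143.
Means: xbar = 9.7500, ybar = 40.0000.
b0 = ybar - b1 * xbar = 40.0000 - 4.1143 * 9.7500 = -0.1143.

-0.1143


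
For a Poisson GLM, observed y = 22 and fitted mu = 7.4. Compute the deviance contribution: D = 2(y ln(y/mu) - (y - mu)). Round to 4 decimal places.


Compute y*ln(y/mu) = 22*ln(22/7.4) = 22*1.089562 = 23.970364.
y - mu = 14.6.
D = 2*(23.970364 - (14.6)) = 18.740728, which rounds to 18.7407.

18.7407


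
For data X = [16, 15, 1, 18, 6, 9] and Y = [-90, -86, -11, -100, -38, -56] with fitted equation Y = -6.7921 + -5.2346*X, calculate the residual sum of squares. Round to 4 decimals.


Predicted values from Y = -6.7921 + -5.2346*X.
Residuals: [0.5457, -0.6889, 1.0267, 1.0149, 0.1997, -2.0965].
SSres = 7.2917.

7.2917


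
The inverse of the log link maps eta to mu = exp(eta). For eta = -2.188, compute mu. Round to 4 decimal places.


Apply the inverse link:
mu = e^-2.188 = 0.1121.

0.1121


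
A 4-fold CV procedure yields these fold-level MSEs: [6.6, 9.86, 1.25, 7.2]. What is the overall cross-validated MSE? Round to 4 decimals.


Add all fold MSEs: 24.9100.
Divide by k = 4: 24.9100/4 = 6.2275.

6.2275


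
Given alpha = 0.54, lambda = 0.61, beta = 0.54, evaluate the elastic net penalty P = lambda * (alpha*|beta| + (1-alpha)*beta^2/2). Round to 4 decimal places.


L1 component = 0.54 * |0.54| = 0.2916.
L2 component = 0.46 * 0.54^2 / 2 = 0.0671.
Penalty = 0.61 * (0.2916 + 0.0671) = 0.61 * 0.3587 = 0.2188.

0.2188


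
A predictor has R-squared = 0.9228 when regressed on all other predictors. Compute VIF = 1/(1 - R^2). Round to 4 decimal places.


Denominator: 1 - 0.9228 = 0.0772.
VIF = 1 / 0.0772 = 12.9534.

12.9534


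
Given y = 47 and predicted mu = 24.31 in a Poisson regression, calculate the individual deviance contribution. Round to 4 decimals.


y/mu = 47/24.31 = 1.933361 (approx.), and ln(47/24.31) = 0.659260.
y * ln(y/mu) = 47 * 0.659260 = 30.985220.
y - mu = 22.69.
D = 2 * (30.985220 - 22.69) = 16.590440, which rounds to 16.5904.

16.5904


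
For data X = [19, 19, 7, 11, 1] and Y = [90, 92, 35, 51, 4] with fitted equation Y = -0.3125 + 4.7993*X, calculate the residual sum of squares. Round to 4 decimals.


Predicted values from Y = -0.3125 + 4.7993*X.
Residuals: [-0.8742, 1.1258, 1.7174, -1.4798, -0.4868].
SSres = 7.4079.

7.4079


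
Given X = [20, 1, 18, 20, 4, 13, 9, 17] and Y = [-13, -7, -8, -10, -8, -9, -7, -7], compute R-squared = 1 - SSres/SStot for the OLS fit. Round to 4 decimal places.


After computing the OLS fit (b0=-6.5336, b1=-0.1640):
SSres = 19.6640, SStot = 29.8750.
R^2 = 1 - 19.6640/29.8750 = 0.3418.

0.3418


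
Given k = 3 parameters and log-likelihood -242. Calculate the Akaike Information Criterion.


Compute:
2k = 2*3 = 6.
-2*loglik = -2*(-242) = 484.
AIC = 6 + 484 = 490.

490


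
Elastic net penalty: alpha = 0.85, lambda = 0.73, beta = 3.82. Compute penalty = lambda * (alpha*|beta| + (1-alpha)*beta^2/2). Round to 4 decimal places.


L1 component = 0.85 * |3.82| = 3.2470.
L2 component = 0.15 * 3.82^2 / 2 = 1.0944.
Penalty = 0.73 * (3.2470 + 1.0944) = 0.73 * 4.3414 = 3.1692.

3.1692


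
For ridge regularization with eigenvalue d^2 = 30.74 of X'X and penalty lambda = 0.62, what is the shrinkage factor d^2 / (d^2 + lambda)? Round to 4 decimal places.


d^2 + lambda = 30.74 + 0.62 = 31.3600.
Shrinkage factor = 30.74/31.3600 = 0.9802.

0.9802


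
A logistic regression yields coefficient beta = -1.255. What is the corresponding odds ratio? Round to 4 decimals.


The odds ratio is computed as:
OR = e^(-1.255) = 0.2851.

0.2851


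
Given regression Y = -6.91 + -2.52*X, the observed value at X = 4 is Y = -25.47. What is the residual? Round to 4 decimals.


Predicted = -6.91 + -2.52 * 4 = -16.9900.
Residual = -25.47 - -16.9900 = -8.4800.

-8.4800


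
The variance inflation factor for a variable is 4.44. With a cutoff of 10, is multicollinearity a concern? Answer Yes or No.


Check: VIF = 4.44 vs threshold = 10.
Since 4.44 < 10, the answer is No.

No


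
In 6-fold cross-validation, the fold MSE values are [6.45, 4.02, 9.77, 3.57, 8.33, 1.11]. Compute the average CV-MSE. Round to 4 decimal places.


Add all fold MSEs: 33.2500.
Divide by k = 6: 33.2500/6 = 5.5417.

5.5417


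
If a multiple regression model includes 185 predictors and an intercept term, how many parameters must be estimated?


Each predictor gets one coefficient, plus one intercept.
Total parameters = 185 + 1 = 186.

186


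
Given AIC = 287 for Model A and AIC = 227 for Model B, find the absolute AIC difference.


Compute |287 - 227| = 60.
Model B has the smaller AIC.

60


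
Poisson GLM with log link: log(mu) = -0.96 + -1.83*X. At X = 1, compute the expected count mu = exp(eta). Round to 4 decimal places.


eta = -0.96 + -1.83 * 1 = -2.7900.
mu = exp(-2.7900) = 0.0614.

0.0614


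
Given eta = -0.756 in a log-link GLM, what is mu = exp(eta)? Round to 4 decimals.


Apply the inverse link:
mu = e^-0.756 = 0.4695.

0.4695


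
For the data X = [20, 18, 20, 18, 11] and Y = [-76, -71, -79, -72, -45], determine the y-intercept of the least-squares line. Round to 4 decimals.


Compute b1 = -3.6377 from the OLS formula.
With xbar = 17.4000 and ybar = -68.6000, the intercept is:
b0 = -68.6000 - -3.6377 * 17.4000 = -5.3043.

-5.3043


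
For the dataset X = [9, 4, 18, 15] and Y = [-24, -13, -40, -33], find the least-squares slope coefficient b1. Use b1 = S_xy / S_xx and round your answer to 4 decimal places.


First compute the means: xbar = 11.5000, ybar = -27.5000.
Then S_xx = sum((xi - xbar)^2) = 117.0000.
S_xy = sum((xi - xbar)(yi - ybar)) = -218.0000.
b1 = S_xy / S_xx = -218.0000 / 117.0000 = -1.8632.

-1.8632


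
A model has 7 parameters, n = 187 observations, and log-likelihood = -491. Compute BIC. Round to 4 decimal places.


k * ln(n) = 7 * ln(187) = 7 * 5.231109 = 36.617763.
-2 * loglik = -2 * (-491) = 982.
BIC = 36.617763 + 982 = 1018.617763, which rounds to 1018.6178.

1018.6178


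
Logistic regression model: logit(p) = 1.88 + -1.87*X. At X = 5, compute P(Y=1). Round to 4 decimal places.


Compute z = 1.88 + (-1.87)(5) = -7.4700.
exp(-z) = 1754.6067.
P = 1/(1 + 1754.6067) = 0.0006.

0.0006


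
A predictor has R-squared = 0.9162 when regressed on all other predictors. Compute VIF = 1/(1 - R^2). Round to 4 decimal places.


Using VIF = 1/(1 - R^2_j):
1 - 0.9162 = 0.0838.
VIF = 11.9332.

11.9332


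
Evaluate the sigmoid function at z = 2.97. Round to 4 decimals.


exp(-2.9700) = 0.0513.
1 + exp(-z) = 1.0513.
sigmoid = 1/1.0513 = 0.9512.

0.9512


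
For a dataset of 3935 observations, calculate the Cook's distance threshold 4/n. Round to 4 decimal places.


Using the rule of thumb:
Threshold = 4 / 3935 = 0.0010.

0.0010


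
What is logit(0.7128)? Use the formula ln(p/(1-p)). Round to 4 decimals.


The odds are p/(1-p) = 0.7128 / 0.2872 = 2.4819.
logit(p) = ln(2.4819) = 0.9090.

0.9090


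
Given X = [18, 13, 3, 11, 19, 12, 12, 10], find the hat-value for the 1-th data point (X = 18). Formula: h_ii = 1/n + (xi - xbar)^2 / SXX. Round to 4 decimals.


Compute xbar = 12.2500 with n = 8 observations.
SXX = 171.5000.
Leverage = 1/8 + (18 - 12.2500)^2/171.5000 = 0.3178.

0.3178


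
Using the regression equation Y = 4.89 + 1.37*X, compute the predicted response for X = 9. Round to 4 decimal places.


Plug X = 9 into Y = 4.89 + 1.37*X:
Y = 4.89 + 12.3300 = 17.2200.

17.2200


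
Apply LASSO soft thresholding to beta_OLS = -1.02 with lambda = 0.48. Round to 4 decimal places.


|beta_OLS| = 1.02.
lambda = 0.48.
Since |beta| > lambda, coefficient = sign(beta)*(|beta| - lambda) = -0.5400.
Result = -0.5400.

-0.5400


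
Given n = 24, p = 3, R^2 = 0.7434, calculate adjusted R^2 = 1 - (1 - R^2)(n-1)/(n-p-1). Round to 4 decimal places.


Using the formula:
(1 - 0.7434) = 0.2566.
Multiply by 23/20: 0.2566 * 23 = 5.9018, then 5.9018 / 20 = 0.2951.
Adj R^2 = 1 - 0.2951 = 0.7049.

0.7049


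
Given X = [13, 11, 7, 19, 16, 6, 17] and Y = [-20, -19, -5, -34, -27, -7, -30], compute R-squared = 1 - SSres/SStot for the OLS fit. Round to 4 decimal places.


After computing the OLS fit (b0=7.6711, b1=-2.1989):
SSres = 16.9484, SStot = 739.4286.
R^2 = 1 - 16.9484/739.4286 = 0.9771.

0.9771


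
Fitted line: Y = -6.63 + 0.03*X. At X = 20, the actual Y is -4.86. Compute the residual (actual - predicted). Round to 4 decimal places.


Predicted = -6.63 + 0.03 * 20 = -6.0300.
Residual = -4.86 - -6.0300 = 1.1700.

1.1700
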